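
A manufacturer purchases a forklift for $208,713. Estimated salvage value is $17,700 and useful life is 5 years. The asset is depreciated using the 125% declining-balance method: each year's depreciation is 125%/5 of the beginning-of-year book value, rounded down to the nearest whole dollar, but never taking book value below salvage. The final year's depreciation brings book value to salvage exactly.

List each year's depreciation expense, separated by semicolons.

Depreciable base = $208,713 − $17,700 = $191,013.
Year 1: ⌊$208,713 × 125%/5⌋ = $52,178. Book value $156,535.
Year 2: ⌊$156,535 × 125%/5⌋ = $39,133. Book value $117,402.
Year 3: ⌊$117,402 × 125%/5⌋ = $29,350. Book value $88,052.
Year 4: ⌊$88,052 × 125%/5⌋ = $22,013. Book value $66,039.
Year 5 (final): $66,039 − $17,700 = $48,339. Book value $17,700.

$52,178; $39,133; $29,350; $22,013; $48,339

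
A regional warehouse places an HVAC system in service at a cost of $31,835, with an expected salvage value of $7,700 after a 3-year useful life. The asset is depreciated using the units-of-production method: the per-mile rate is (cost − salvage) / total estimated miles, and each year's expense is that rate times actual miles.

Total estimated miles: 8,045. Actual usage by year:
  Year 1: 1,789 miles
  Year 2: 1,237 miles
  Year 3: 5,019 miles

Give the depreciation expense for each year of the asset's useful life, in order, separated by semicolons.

Depreciable base = $31,835 − $7,700 = $24,135.
Rate = $24,135 / 8,045 miles = $3 per mile.
Year 1: 1,789 × $3 = $5,367. Book value $26,468.
Year 2: 1,237 × $3 = $3,711. Book value $22,757.
Year 3: 5,019 × $3 = $15,057. Book value $7,700.

$5,367; $3,711; $15,057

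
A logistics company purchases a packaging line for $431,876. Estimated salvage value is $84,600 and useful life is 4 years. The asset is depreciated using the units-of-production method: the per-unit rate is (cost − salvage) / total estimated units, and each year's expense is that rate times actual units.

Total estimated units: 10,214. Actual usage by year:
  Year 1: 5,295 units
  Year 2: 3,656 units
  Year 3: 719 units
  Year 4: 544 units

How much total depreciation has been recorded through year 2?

$304,334

Depreciable base = $431,876 − $84,600 = $347,276.
Rate = $347,276 / 10,214 units = $34 per unit.
Year 1: 5,295 × $34 = $180,030. Book value $251,846.
Year 2: 3,656 × $34 = $124,304. Book value $127,542.
Accumulated through year 2 = $431,876 − $127,542 = $304,334.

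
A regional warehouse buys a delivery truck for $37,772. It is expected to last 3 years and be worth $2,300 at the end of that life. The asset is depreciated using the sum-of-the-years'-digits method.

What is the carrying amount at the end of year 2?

Depreciable base = $37,772 − $2,300 = $35,472.
Sum of the years' digits = 3+2+1 = 6.
Year 1: $35,472 × 3/6 = $17,736. Book value $20,036.
Year 2: $35,472 × 2/6 = $11,824. Book value $8,212.

$8,212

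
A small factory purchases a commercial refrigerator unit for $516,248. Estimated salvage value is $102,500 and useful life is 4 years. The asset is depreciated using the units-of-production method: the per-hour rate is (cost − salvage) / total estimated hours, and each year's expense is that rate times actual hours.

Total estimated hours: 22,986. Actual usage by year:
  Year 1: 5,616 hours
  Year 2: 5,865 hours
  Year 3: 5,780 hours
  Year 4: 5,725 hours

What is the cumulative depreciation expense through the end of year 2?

Depreciable base = $516,248 − $102,500 = $413,748.
Rate = $413,748 / 22,986 hours = $18 per hour.
Year 1: 5,616 × $18 = $101,088. Book value $415,160.
Year 2: 5,865 × $18 = $105,570. Book value $309,590.
Accumulated through year 2 = $516,248 − $309,590 = $206,658.

$206,658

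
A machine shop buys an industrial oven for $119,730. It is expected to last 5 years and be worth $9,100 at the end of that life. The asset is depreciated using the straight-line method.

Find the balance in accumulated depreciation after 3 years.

Depreciable base = $119,730 − $9,100 = $110,630.
Annual expense = $110,630 / 5 = $22,126.
End of year 1: book value $97,604.
End of year 2: book value $75,478.
End of year 3: book value $53,352.
Accumulated through year 3 = $119,730 − $53,352 = $66,378.

$66,378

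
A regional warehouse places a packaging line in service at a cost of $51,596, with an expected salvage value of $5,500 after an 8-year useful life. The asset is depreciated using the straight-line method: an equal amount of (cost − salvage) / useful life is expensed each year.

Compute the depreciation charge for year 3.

$5,762

Depreciable base = $51,596 − $5,500 = $46,096.
Annual expense = $46,096 / 8 = $5,762.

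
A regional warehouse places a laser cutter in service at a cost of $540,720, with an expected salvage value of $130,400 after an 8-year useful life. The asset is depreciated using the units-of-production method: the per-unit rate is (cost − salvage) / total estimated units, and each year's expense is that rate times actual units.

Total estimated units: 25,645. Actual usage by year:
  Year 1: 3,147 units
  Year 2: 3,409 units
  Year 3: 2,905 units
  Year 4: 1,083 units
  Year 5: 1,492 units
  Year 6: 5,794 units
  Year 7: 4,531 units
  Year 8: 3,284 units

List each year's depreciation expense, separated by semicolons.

Depreciable base = $540,720 − $130,400 = $410,320.
Rate = $410,320 / 25,645 units = $16 per unit.
Year 1: 3,147 × $16 = $50,352. Book value $490,368.
Year 2: 3,409 × $16 = $54,544. Book value $435,824.
Year 3: 2,905 × $16 = $46,480. Book value $389,344.
Year 4: 1,083 × $16 = $17,328. Book value $372,016.
Year 5: 1,492 × $16 = $23,872. Book value $348,144.
Year 6: 5,794 × $16 = $92,704. Book value $255,440.
Year 7: 4,531 × $16 = $72,496. Book value $182,944.
Year 8: 3,284 × $16 = $52,544. Book value $130,400.

$50,352; $54,544; $46,480; $17,328; $23,872; $92,704; $72,496; $52,544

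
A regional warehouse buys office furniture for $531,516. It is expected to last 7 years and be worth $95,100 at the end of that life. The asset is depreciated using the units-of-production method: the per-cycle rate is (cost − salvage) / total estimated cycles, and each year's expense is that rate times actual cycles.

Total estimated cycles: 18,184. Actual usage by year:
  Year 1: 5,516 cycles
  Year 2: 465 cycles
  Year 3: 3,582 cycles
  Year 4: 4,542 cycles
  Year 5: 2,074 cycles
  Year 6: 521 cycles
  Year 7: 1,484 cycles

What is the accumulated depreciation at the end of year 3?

$229,512

Depreciable base = $531,516 − $95,100 = $436,416.
Rate = $436,416 / 18,184 cycles = $24 per cycle.
Year 1: 5,516 × $24 = $132,384. Book value $399,132.
Year 2: 465 × $24 = $11,160. Book value $387,972.
Year 3: 3,582 × $24 = $85,968. Book value $302,004.
Accumulated through year 3 = $531,516 − $302,004 = $229,512.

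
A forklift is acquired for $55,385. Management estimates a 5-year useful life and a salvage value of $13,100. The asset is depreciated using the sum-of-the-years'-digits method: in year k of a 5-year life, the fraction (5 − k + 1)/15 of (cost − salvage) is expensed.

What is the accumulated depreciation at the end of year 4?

$39,466

Depreciable base = $55,385 − $13,100 = $42,285.
Sum of the years' digits = 5+4+3+2+1 = 15.
Year 1: $42,285 × 5/15 = $14,095. Book value $41,290.
Year 2: $42,285 × 4/15 = $11,276. Book value $30,014.
Year 3: $42,285 × 3/15 = $8,457. Book value $21,557.
Year 4: $42,285 × 2/15 = $5,638. Book value $15,919.
Accumulated through year 4 = $55,385 − $15,919 = $39,466.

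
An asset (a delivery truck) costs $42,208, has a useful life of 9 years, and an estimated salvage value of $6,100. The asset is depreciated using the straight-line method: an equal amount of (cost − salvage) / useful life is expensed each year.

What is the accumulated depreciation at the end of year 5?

$20,060

Depreciable base = $42,208 − $6,100 = $36,108.
Annual expense = $36,108 / 9 = $4,012.
End of year 1: book value $38,196.
End of year 2: book value $34,184.
End of year 3: book value $30,172.
End of year 4: book value $26,160.
End of year 5: book value $22,148.
Accumulated through year 5 = $42,208 − $22,148 = $20,060.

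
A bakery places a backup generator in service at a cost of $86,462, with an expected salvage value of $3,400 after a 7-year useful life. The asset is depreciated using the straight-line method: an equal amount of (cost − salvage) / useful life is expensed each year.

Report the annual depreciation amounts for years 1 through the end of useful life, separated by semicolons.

$11,866; $11,866; $11,866; $11,866; $11,866; $11,866; $11,866

Depreciable base = $86,462 − $3,400 = $83,062.
Annual expense = $83,062 / 7 = $11,866.
End of year 1: book value $74,596.
End of year 2: book value $62,730.
End of year 3: book value $50,864.
End of year 4: book value $38,998.
End of year 5: book value $27,132.
End of year 6: book value $15,266.
End of year 7: book value $3,400.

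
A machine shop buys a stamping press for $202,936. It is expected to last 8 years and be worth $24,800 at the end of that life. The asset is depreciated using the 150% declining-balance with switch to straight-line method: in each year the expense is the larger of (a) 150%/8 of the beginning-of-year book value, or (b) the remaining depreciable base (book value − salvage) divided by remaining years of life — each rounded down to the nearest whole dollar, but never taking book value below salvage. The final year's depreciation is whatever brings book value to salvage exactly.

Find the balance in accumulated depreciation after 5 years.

Depreciable base = $202,936 − $24,800 = $178,136.
Year 1: DB = ⌊$202,936 × 150%/8⌋ = $38,050; SL = ⌊$178,136/8⌋ = $22,267 → take DB $38,050. Book value $164,886.
Year 2: DB = ⌊$164,886 × 150%/8⌋ = $30,916; SL = ⌊$140,086/7⌋ = $20,012 → take DB $30,916. Book value $133,970.
Year 3: DB = ⌊$133,970 × 150%/8⌋ = $25,119; SL = ⌊$109,170/6⌋ = $18,195 → take DB $25,119. Book value $108,851.
Year 4: DB = ⌊$108,851 × 150%/8⌋ = $20,409; SL = ⌊$84,051/5⌋ = $16,810 → take DB $20,409. Book value $88,442.
Year 5: DB = ⌊$88,442 × 150%/8⌋ = $16,582; SL = ⌊$63,642/4⌋ = $15,910 → take DB $16,582. Book value $71,860.
Accumulated through year 5 = $202,936 − $71,860 = $131,076.

$131,076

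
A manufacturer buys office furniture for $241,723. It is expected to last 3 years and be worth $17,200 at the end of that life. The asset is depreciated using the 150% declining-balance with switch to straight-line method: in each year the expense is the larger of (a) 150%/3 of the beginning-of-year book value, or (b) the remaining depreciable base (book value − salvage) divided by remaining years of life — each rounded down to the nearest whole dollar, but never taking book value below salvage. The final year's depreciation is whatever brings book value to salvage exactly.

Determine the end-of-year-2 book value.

Depreciable base = $241,723 − $17,200 = $224,523.
Year 1: DB = ⌊$241,723 × 150%/3⌋ = $120,861; SL = ⌊$224,523/3⌋ = $74,841 → take DB $120,861. Book value $120,862.
Year 2: DB = ⌊$120,862 × 150%/3⌋ = $60,431; SL = ⌊$103,662/2⌋ = $51,831 → take DB $60,431. Book value $60,431.

$60,431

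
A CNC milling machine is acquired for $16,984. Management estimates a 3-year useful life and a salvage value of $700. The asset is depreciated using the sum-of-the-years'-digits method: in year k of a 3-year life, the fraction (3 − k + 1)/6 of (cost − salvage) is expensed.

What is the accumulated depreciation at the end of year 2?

$13,570

Depreciable base = $16,984 − $700 = $16,284.
Sum of the years' digits = 3+2+1 = 6.
Year 1: $16,284 × 3/6 = $8,142. Book value $8,842.
Year 2: $16,284 × 2/6 = $5,428. Book value $3,414.
Accumulated through year 2 = $16,984 − $3,414 = $13,570.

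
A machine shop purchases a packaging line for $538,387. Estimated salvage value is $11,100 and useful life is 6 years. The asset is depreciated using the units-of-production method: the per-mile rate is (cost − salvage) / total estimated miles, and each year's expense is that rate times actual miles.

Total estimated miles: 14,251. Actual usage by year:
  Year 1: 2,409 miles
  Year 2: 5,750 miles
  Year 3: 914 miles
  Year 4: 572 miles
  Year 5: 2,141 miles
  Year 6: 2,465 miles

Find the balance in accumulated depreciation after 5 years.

Depreciable base = $538,387 − $11,100 = $527,287.
Rate = $527,287 / 14,251 miles = $37 per mile.
Year 1: 2,409 × $37 = $89,133. Book value $449,254.
Year 2: 5,750 × $37 = $212,750. Book value $236,504.
Year 3: 914 × $37 = $33,818. Book value $202,686.
Year 4: 572 × $37 = $21,164. Book value $181,522.
Year 5: 2,141 × $37 = $79,217. Book value $102,305.
Accumulated through year 5 = $538,387 − $102,305 = $436,082.

$436,082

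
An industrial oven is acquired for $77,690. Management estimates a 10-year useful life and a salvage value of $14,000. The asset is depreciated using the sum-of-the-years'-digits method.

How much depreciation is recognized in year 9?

$2,316

Depreciable base = $77,690 − $14,000 = $63,690.
Sum of the years' digits = 10+9+8+7+6+5+4+3+2+1 = 55.
Year 1: $63,690 × 10/55 = $11,580. Book value $66,110.
Year 2: $63,690 × 9/55 = $10,422. Book value $55,688.
Year 3: $63,690 × 8/55 = $9,264. Book value $46,424.
Year 4: $63,690 × 7/55 = $8,106. Book value $38,318.
Year 5: $63,690 × 6/55 = $6,948. Book value $31,370.
Year 6: $63,690 × 5/55 = $5,790. Book value $25,580.
Year 7: $63,690 × 4/55 = $4,632. Book value $20,948.
Year 8: $63,690 × 3/55 = $3,474. Book value $17,474.
Year 9: $63,690 × 2/55 = $2,316. Book value $15,158.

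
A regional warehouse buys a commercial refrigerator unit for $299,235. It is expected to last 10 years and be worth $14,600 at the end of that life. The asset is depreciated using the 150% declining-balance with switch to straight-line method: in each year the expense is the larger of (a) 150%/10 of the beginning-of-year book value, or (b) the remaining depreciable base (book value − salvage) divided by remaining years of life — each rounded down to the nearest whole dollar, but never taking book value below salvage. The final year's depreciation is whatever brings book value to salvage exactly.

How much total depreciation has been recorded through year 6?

Depreciable base = $299,235 − $14,600 = $284,635.
Year 1: DB = ⌊$299,235 × 150%/10⌋ = $44,885; SL = ⌊$284,635/10⌋ = $28,463 → take DB $44,885. Book value $254,350.
Year 2: DB = ⌊$254,350 × 150%/10⌋ = $38,152; SL = ⌊$239,750/9⌋ = $26,638 → take DB $38,152. Book value $216,198.
Year 3: DB = ⌊$216,198 × 150%/10⌋ = $32,429; SL = ⌊$201,598/8⌋ = $25,199 → take DB $32,429. Book value $183,769.
Year 4: DB = ⌊$183,769 × 150%/10⌋ = $27,565; SL = ⌊$169,169/7⌋ = $24,167 → take DB $27,565. Book value $156,204.
Year 5: DB = ⌊$156,204 × 150%/10⌋ = $23,430; SL = ⌊$141,604/6⌋ = $23,600 → take SL $23,600. Book value $132,604.
Year 6: DB = ⌊$132,604 × 150%/10⌋ = $19,890; SL = ⌊$118,004/5⌋ = $23,600 → take SL $23,600. Book value $109,004.
Accumulated through year 6 = $299,235 − $109,004 = $190,231.

$190,231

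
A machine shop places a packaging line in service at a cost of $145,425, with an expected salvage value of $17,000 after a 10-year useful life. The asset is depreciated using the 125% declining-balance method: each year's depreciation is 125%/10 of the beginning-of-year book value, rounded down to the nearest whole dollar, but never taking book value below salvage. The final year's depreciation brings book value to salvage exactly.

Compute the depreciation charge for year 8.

$7,138

Depreciable base = $145,425 − $17,000 = $128,425.
Year 1: ⌊$145,425 × 125%/10⌋ = $18,178. Book value $127,247.
Year 2: ⌊$127,247 × 125%/10⌋ = $15,905. Book value $111,342.
Year 3: ⌊$111,342 × 125%/10⌋ = $13,917. Book value $97,425.
Year 4: ⌊$97,425 × 125%/10⌋ = $12,178. Book value $85,247.
Year 5: ⌊$85,247 × 125%/10⌋ = $10,655. Book value $74,592.
Year 6: ⌊$74,592 × 125%/10⌋ = $9,324. Book value $65,268.
Year 7: ⌊$65,268 × 125%/10⌋ = $8,158. Book value $57,110.
Year 8: ⌊$57,110 × 125%/10⌋ = $7,138. Book value $49,972.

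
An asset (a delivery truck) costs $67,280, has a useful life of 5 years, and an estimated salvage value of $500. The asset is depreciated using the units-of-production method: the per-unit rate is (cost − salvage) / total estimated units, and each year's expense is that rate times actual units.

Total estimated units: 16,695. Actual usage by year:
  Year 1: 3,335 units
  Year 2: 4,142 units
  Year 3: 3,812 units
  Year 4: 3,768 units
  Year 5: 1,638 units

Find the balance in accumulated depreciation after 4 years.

Depreciable base = $67,280 − $500 = $66,780.
Rate = $66,780 / 16,695 units = $4 per unit.
Year 1: 3,335 × $4 = $13,340. Book value $53,940.
Year 2: 4,142 × $4 = $16,568. Book value $37,372.
Year 3: 3,812 × $4 = $15,248. Book value $22,124.
Year 4: 3,768 × $4 = $15,072. Book value $7,052.
Accumulated through year 4 = $67,280 − $7,052 = $60,228.

$60,228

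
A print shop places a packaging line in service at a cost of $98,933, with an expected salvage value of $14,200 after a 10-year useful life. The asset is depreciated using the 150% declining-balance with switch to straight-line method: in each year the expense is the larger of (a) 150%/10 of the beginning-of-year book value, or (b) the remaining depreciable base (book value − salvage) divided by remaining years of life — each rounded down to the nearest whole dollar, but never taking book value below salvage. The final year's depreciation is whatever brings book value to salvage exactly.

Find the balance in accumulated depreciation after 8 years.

$73,175

Depreciable base = $98,933 − $14,200 = $84,733.
Year 1: DB = ⌊$98,933 × 150%/10⌋ = $14,839; SL = ⌊$84,733/10⌋ = $8,473 → take DB $14,839. Book value $84,094.
Year 2: DB = ⌊$84,094 × 150%/10⌋ = $12,614; SL = ⌊$69,894/9⌋ = $7,766 → take DB $12,614. Book value $71,480.
Year 3: DB = ⌊$71,480 × 150%/10⌋ = $10,722; SL = ⌊$57,280/8⌋ = $7,160 → take DB $10,722. Book value $60,758.
Year 4: DB = ⌊$60,758 × 150%/10⌋ = $9,113; SL = ⌊$46,558/7⌋ = $6,651 → take DB $9,113. Book value $51,645.
Year 5: DB = ⌊$51,645 × 150%/10⌋ = $7,746; SL = ⌊$37,445/6⌋ = $6,240 → take DB $7,746. Book value $43,899.
Year 6: DB = ⌊$43,899 × 150%/10⌋ = $6,584; SL = ⌊$29,699/5⌋ = $5,939 → take DB $6,584. Book value $37,315.
Year 7: DB = ⌊$37,315 × 150%/10⌋ = $5,597; SL = ⌊$23,115/4⌋ = $5,778 → take SL $5,778. Book value $31,537.
Year 8: DB = ⌊$31,537 × 150%/10⌋ = $4,730; SL = ⌊$17,337/3⌋ = $5,779 → take SL $5,779. Book value $25,758.
Accumulated through year 8 = $98,933 − $25,758 = $73,175.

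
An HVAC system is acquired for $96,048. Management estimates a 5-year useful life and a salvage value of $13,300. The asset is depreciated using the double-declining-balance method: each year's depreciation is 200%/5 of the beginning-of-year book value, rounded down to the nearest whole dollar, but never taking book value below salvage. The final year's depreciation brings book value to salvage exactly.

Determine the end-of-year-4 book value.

Depreciable base = $96,048 − $13,300 = $82,748.
Year 1: ⌊$96,048 × 200%/5⌋ = $38,419. Book value $57,629.
Year 2: ⌊$57,629 × 200%/5⌋ = $23,051. Book value $34,578.
Year 3: ⌊$34,578 × 200%/5⌋ = $13,831. Book value $20,747.
Year 4: ⌊$20,747 × 200%/5⌋ = $8,298, capped at $7,447. Book value $13,300.

$13,300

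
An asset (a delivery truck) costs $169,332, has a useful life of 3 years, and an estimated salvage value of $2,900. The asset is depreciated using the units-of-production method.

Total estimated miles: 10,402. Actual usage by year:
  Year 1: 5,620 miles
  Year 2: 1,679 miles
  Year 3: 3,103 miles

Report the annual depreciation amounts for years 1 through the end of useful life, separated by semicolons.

$89,920; $26,864; $49,648

Depreciable base = $169,332 − $2,900 = $166,432.
Rate = $166,432 / 10,402 miles = $16 per mile.
Year 1: 5,620 × $16 = $89,920. Book value $79,412.
Year 2: 1,679 × $16 = $26,864. Book value $52,548.
Year 3: 3,103 × $16 = $49,648. Book value $2,900.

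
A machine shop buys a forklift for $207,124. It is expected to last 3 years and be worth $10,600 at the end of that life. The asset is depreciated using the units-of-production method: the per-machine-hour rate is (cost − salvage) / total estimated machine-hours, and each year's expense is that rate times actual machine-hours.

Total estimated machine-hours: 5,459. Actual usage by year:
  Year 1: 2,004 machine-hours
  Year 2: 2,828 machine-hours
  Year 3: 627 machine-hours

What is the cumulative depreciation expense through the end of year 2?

$173,952

Depreciable base = $207,124 − $10,600 = $196,524.
Rate = $196,524 / 5,459 machine-hours = $36 per machine-hour.
Year 1: 2,004 × $36 = $72,144. Book value $134,980.
Year 2: 2,828 × $36 = $101,808. Book value $33,172.
Accumulated through year 2 = $207,124 − $33,172 = $173,952.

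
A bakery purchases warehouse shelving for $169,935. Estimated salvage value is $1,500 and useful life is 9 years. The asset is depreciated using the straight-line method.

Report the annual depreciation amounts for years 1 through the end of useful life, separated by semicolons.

Depreciable base = $169,935 − $1,500 = $168,435.
Annual expense = $168,435 / 9 = $18,715.
End of year 1: book value $151,220.
End of year 2: book value $132,505.
End of year 3: book value $113,790.
End of year 4: book value $95,075.
End of year 5: book value $76,360.
End of year 6: book value $57,645.
End of year 7: book value $38,930.
End of year 8: book value $20,215.
End of year 9: book value $1,500.

$18,715; $18,715; $18,715; $18,715; $18,715; $18,715; $18,715; $18,715; $18,715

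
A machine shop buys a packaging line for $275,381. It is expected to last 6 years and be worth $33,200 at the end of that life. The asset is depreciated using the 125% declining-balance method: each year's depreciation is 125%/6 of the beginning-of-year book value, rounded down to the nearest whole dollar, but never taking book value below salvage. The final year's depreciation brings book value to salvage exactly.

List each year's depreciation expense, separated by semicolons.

Depreciable base = $275,381 − $33,200 = $242,181.
Year 1: ⌊$275,381 × 125%/6⌋ = $57,371. Book value $218,010.
Year 2: ⌊$218,010 × 125%/6⌋ = $45,418. Book value $172,592.
Year 3: ⌊$172,592 × 125%/6⌋ = $35,956. Book value $136,636.
Year 4: ⌊$136,636 × 125%/6⌋ = $28,465. Book value $108,171.
Year 5: ⌊$108,171 × 125%/6⌋ = $22,535. Book value $85,636.
Year 6 (final): $85,636 − $33,200 = $52,436. Book value $33,200.

$57,371; $45,418; $35,956; $28,465; $22,535; $52,436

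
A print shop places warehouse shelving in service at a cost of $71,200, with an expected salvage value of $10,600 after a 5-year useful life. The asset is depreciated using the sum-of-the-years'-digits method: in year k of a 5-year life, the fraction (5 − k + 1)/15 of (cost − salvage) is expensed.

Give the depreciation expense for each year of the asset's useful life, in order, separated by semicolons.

$20,200; $16,160; $12,120; $8,080; $4,040

Depreciable base = $71,200 − $10,600 = $60,600.
Sum of the years' digits = 5+4+3+2+1 = 15.
Year 1: $60,600 × 5/15 = $20,200. Book value $51,000.
Year 2: $60,600 × 4/15 = $16,160. Book value $34,840.
Year 3: $60,600 × 3/15 = $12,120. Book value $22,720.
Year 4: $60,600 × 2/15 = $8,080. Book value $14,640.
Year 5: $60,600 × 1/15 = $4,040. Book value $10,600.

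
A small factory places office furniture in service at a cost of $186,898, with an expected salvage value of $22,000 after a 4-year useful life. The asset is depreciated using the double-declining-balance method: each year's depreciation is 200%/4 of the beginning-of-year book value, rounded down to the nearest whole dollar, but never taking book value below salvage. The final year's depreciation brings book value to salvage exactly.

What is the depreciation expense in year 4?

$1,363

Depreciable base = $186,898 − $22,000 = $164,898.
Year 1: ⌊$186,898 × 200%/4⌋ = $93,449. Book value $93,449.
Year 2: ⌊$93,449 × 200%/4⌋ = $46,724. Book value $46,725.
Year 3: ⌊$46,725 × 200%/4⌋ = $23,362. Book value $23,363.
Year 4 (final): $23,363 − $22,000 = $1,363. Book value $22,000.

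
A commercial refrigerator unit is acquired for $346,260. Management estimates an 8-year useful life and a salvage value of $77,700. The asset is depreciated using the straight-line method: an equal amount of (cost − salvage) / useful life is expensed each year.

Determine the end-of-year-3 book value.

$245,550

Depreciable base = $346,260 − $77,700 = $268,560.
Annual expense = $268,560 / 8 = $33,570.
End of year 1: book value $312,690.
End of year 2: book value $279,120.
End of year 3: book value $245,550.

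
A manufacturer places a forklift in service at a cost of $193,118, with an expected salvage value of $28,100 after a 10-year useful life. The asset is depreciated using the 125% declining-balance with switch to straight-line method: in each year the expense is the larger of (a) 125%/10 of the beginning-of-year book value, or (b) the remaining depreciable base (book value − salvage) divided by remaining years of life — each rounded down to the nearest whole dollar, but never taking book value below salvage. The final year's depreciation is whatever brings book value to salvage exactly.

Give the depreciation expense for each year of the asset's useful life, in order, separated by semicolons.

$24,139; $21,122; $18,482; $16,171; $14,184; $14,184; $14,184; $14,184; $14,184; $14,184

Depreciable base = $193,118 − $28,100 = $165,018.
Year 1: DB = ⌊$193,118 × 125%/10⌋ = $24,139; SL = ⌊$165,018/10⌋ = $16,501 → take DB $24,139. Book value $168,979.
Year 2: DB = ⌊$168,979 × 125%/10⌋ = $21,122; SL = ⌊$140,879/9⌋ = $15,653 → take DB $21,122. Book value $147,857.
Year 3: DB = ⌊$147,857 × 125%/10⌋ = $18,482; SL = ⌊$119,757/8⌋ = $14,969 → take DB $18,482. Book value $129,375.
Year 4: DB = ⌊$129,375 × 125%/10⌋ = $16,171; SL = ⌊$101,275/7⌋ = $14,467 → take DB $16,171. Book value $113,204.
Year 5: DB = ⌊$113,204 × 125%/10⌋ = $14,150; SL = ⌊$85,104/6⌋ = $14,184 → take SL $14,184. Book value $99,020.
Year 6: DB = ⌊$99,020 × 125%/10⌋ = $12,377; SL = ⌊$70,920/5⌋ = $14,184 → take SL $14,184. Book value $84,836.
Year 7: DB = ⌊$84,836 × 125%/10⌋ = $10,604; SL = ⌊$56,736/4⌋ = $14,184 → take SL $14,184. Book value $70,652.
Year 8: DB = ⌊$70,652 × 125%/10⌋ = $8,831; SL = ⌊$42,552/3⌋ = $14,184 → take SL $14,184. Book value $56,468.
Year 9: DB = ⌊$56,468 × 125%/10⌋ = $7,058; SL = ⌊$28,368/2⌋ = $14,184 → take SL $14,184. Book value $42,284.
Year 10 (final): $42,284 − $28,100 = $14,184. Book value $28,100.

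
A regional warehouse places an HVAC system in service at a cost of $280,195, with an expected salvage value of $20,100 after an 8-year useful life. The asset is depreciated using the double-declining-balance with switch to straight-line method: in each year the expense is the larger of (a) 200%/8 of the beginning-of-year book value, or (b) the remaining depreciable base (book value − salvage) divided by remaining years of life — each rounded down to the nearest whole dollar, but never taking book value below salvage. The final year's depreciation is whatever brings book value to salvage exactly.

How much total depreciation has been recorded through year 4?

$191,538

Depreciable base = $280,195 − $20,100 = $260,095.
Year 1: DB = ⌊$280,195 × 200%/8⌋ = $70,048; SL = ⌊$260,095/8⌋ = $32,511 → take DB $70,048. Book value $210,147.
Year 2: DB = ⌊$210,147 × 200%/8⌋ = $52,536; SL = ⌊$190,047/7⌋ = $27,149 → take DB $52,536. Book value $157,611.
Year 3: DB = ⌊$157,611 × 200%/8⌋ = $39,402; SL = ⌊$137,511/6⌋ = $22,918 → take DB $39,402. Book value $118,209.
Year 4: DB = ⌊$118,209 × 200%/8⌋ = $29,552; SL = ⌊$98,109/5⌋ = $19,621 → take DB $29,552. Book value $88,657.
Accumulated through year 4 = $280,195 − $88,657 = $191,538.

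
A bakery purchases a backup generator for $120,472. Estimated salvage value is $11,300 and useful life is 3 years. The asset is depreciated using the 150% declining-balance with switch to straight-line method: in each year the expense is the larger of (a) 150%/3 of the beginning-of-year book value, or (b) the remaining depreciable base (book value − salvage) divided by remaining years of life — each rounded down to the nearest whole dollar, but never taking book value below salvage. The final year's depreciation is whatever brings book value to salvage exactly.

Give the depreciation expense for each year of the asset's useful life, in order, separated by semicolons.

$60,236; $30,118; $18,818

Depreciable base = $120,472 − $11,300 = $109,172.
Year 1: DB = ⌊$120,472 × 150%/3⌋ = $60,236; SL = ⌊$109,172/3⌋ = $36,390 → take DB $60,236. Book value $60,236.
Year 2: DB = ⌊$60,236 × 150%/3⌋ = $30,118; SL = ⌊$48,936/2⌋ = $24,468 → take DB $30,118. Book value $30,118.
Year 3 (final): $30,118 − $11,300 = $18,818. Book value $11,300.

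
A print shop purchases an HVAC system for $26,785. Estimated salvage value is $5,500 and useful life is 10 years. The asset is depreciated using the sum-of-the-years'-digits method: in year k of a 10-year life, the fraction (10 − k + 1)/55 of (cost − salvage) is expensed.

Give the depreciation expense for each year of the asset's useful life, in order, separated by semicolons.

Depreciable base = $26,785 − $5,500 = $21,285.
Sum of the years' digits = 10+9+8+7+6+5+4+3+2+1 = 55.
Year 1: $21,285 × 10/55 = $3,870. Book value $22,915.
Year 2: $21,285 × 9/55 = $3,483. Book value $19,432.
Year 3: $21,285 × 8/55 = $3,096. Book value $16,336.
Year 4: $21,285 × 7/55 = $2,709. Book value $13,627.
Year 5: $21,285 × 6/55 = $2,322. Book value $11,305.
Year 6: $21,285 × 5/55 = $1,935. Book value $9,370.
Year 7: $21,285 × 4/55 = $1,548. Book value $7,822.
Year 8: $21,285 × 3/55 = $1,161. Book value $6,661.
Year 9: $21,285 × 2/55 = $774. Book value $5,887.
Year 10: $21,285 × 1/55 = $387. Book value $5,500.

$3,870; $3,483; $3,096; $2,709; $2,322; $1,935; $1,548; $1,161; $774; $387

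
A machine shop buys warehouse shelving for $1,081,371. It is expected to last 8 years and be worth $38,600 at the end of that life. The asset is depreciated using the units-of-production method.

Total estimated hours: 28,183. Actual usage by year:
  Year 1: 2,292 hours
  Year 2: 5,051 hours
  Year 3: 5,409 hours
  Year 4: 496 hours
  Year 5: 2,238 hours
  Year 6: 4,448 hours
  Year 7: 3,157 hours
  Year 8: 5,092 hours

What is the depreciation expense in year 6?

$164,576

Depreciable base = $1,081,371 − $38,600 = $1,042,771.
Rate = $1,042,771 / 28,183 hours = $37 per hour.
Year 1: 2,292 × $37 = $84,804. Book value $996,567.
Year 2: 5,051 × $37 = $186,887. Book value $809,680.
Year 3: 5,409 × $37 = $200,133. Book value $609,547.
Year 4: 496 × $37 = $18,352. Book value $591,195.
Year 5: 2,238 × $37 = $82,806. Book value $508,389.
Year 6: 4,448 × $37 = $164,576. Book value $343,813.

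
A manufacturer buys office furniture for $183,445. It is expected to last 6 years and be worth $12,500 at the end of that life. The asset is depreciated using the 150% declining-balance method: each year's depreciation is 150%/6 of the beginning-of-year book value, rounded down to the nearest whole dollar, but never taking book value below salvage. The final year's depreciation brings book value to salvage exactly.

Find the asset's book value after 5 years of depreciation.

$43,533

Depreciable base = $183,445 − $12,500 = $170,945.
Year 1: ⌊$183,445 × 150%/6⌋ = $45,861. Book value $137,584.
Year 2: ⌊$137,584 × 150%/6⌋ = $34,396. Book value $103,188.
Year 3: ⌊$103,188 × 150%/6⌋ = $25,797. Book value $77,391.
Year 4: ⌊$77,391 × 150%/6⌋ = $19,347. Book value $58,044.
Year 5: ⌊$58,044 × 150%/6⌋ = $14,511. Book value $43,533.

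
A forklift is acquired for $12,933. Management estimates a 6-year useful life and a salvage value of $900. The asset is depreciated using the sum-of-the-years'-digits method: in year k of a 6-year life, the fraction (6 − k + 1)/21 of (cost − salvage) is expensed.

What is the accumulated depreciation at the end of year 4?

Depreciable base = $12,933 − $900 = $12,033.
Sum of the years' digits = 6+5+4+3+2+1 = 21.
Year 1: $12,033 × 6/21 = $3,438. Book value $9,495.
Year 2: $12,033 × 5/21 = $2,865. Book value $6,630.
Year 3: $12,033 × 4/21 = $2,292. Book value $4,338.
Year 4: $12,033 × 3/21 = $1,719. Book value $2,619.
Accumulated through year 4 = $12,933 − $2,619 = $10,314.

$10,314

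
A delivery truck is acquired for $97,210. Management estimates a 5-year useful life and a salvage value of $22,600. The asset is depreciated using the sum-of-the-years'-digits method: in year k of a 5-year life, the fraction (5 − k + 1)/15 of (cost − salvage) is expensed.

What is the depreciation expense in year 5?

Depreciable base = $97,210 − $22,600 = $74,610.
Sum of the years' digits = 5+4+3+2+1 = 15.
Year 1: $74,610 × 5/15 = $24,870. Book value $72,340.
Year 2: $74,610 × 4/15 = $19,896. Book value $52,444.
Year 3: $74,610 × 3/15 = $14,922. Book value $37,522.
Year 4: $74,610 × 2/15 = $9,948. Book value $27,574.
Year 5: $74,610 × 1/15 = $4,974. Book value $22,600.

$4,974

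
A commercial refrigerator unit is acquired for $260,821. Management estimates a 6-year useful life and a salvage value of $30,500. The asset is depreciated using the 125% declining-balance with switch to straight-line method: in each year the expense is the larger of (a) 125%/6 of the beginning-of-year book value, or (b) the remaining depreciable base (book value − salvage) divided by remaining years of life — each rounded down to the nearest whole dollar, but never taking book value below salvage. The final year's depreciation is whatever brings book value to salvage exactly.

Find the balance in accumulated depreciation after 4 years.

$164,379

Depreciable base = $260,821 − $30,500 = $230,321.
Year 1: DB = ⌊$260,821 × 125%/6⌋ = $54,337; SL = ⌊$230,321/6⌋ = $38,386 → take DB $54,337. Book value $206,484.
Year 2: DB = ⌊$206,484 × 125%/6⌋ = $43,017; SL = ⌊$175,984/5⌋ = $35,196 → take DB $43,017. Book value $163,467.
Year 3: DB = ⌊$163,467 × 125%/6⌋ = $34,055; SL = ⌊$132,967/4⌋ = $33,241 → take DB $34,055. Book value $129,412.
Year 4: DB = ⌊$129,412 × 125%/6⌋ = $26,960; SL = ⌊$98,912/3⌋ = $32,970 → take SL $32,970. Book value $96,442.
Accumulated through year 4 = $260,821 − $96,442 = $164,379.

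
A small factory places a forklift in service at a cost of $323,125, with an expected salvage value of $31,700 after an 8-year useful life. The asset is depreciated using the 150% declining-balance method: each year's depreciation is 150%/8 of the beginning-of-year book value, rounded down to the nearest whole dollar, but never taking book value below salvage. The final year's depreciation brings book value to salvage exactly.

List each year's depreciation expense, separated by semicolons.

$60,585; $49,226; $39,996; $32,497; $26,403; $21,453; $17,430; $43,835

Depreciable base = $323,125 − $31,700 = $291,425.
Year 1: ⌊$323,125 × 150%/8⌋ = $60,585. Book value $262,540.
Year 2: ⌊$262,540 × 150%/8⌋ = $49,226. Book value $213,314.
Year 3: ⌊$213,314 × 150%/8⌋ = $39,996. Book value $173,318.
Year 4: ⌊$173,318 × 150%/8⌋ = $32,497. Book value $140,821.
Year 5: ⌊$140,821 × 150%/8⌋ = $26,403. Book value $114,418.
Year 6: ⌊$114,418 × 150%/8⌋ = $21,453. Book value $92,965.
Year 7: ⌊$92,965 × 150%/8⌋ = $17,430. Book value $75,535.
Year 8 (final): $75,535 − $31,700 = $43,835. Book value $31,700.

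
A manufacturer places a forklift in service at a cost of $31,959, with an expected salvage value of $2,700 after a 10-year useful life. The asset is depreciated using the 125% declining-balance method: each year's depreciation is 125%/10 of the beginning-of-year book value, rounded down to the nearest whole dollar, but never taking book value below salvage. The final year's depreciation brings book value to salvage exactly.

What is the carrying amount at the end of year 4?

$18,736

Depreciable base = $31,959 − $2,700 = $29,259.
Year 1: ⌊$31,959 × 125%/10⌋ = $3,994. Book value $27,965.
Year 2: ⌊$27,965 × 125%/10⌋ = $3,495. Book value $24,470.
Year 3: ⌊$24,470 × 125%/10⌋ = $3,058. Book value $21,412.
Year 4: ⌊$21,412 × 125%/10⌋ = $2,676. Book value $18,736.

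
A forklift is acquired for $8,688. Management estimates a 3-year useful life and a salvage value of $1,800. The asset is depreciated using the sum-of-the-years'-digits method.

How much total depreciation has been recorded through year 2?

$5,740

Depreciable base = $8,688 − $1,800 = $6,888.
Sum of the years' digits = 3+2+1 = 6.
Year 1: $6,888 × 3/6 = $3,444. Book value $5,244.
Year 2: $6,888 × 2/6 = $2,296. Book value $2,948.
Accumulated through year 2 = $8,688 − $2,948 = $5,740.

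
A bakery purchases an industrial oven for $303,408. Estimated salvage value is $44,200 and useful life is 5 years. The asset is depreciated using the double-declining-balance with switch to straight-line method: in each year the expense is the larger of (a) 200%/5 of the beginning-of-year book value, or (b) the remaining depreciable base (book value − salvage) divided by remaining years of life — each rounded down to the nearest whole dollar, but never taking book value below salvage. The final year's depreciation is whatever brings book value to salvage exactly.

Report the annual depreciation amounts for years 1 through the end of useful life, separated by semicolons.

Depreciable base = $303,408 − $44,200 = $259,208.
Year 1: DB = ⌊$303,408 × 200%/5⌋ = $121,363; SL = ⌊$259,208/5⌋ = $51,841 → take DB $121,363. Book value $182,045.
Year 2: DB = ⌊$182,045 × 200%/5⌋ = $72,818; SL = ⌊$137,845/4⌋ = $34,461 → take DB $72,818. Book value $109,227.
Year 3: DB = ⌊$109,227 × 200%/5⌋ = $43,690; SL = ⌊$65,027/3⌋ = $21,675 → take DB $43,690. Book value $65,537.
Year 4: DB = ⌊$65,537 × 200%/5⌋ = $26,214; SL = ⌊$21,337/2⌋ = $10,668 → take DB $26,214, capped at $21,337. Book value $44,200.
Year 5 (final): $44,200 − $44,200 = $0. Book value $44,200.

$121,363; $72,818; $43,690; $21,337; $0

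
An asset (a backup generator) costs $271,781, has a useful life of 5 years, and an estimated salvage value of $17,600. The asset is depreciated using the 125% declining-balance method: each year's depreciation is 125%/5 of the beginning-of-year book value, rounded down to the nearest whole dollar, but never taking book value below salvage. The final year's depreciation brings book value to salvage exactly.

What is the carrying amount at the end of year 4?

$85,994

Depreciable base = $271,781 − $17,600 = $254,181.
Year 1: ⌊$271,781 × 125%/5⌋ = $67,945. Book value $203,836.
Year 2: ⌊$203,836 × 125%/5⌋ = $50,959. Book value $152,877.
Year 3: ⌊$152,877 × 125%/5⌋ = $38,219. Book value $114,658.
Year 4: ⌊$114,658 × 125%/5⌋ = $28,664. Book value $85,994.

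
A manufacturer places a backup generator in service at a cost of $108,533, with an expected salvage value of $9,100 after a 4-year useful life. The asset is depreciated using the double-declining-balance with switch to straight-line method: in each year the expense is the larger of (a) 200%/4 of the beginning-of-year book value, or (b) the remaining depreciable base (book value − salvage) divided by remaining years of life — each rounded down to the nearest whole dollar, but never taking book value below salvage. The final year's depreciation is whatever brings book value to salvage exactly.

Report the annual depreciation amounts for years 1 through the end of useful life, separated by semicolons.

Depreciable base = $108,533 − $9,100 = $99,433.
Year 1: DB = ⌊$108,533 × 200%/4⌋ = $54,266; SL = ⌊$99,433/4⌋ = $24,858 → take DB $54,266. Book value $54,267.
Year 2: DB = ⌊$54,267 × 200%/4⌋ = $27,133; SL = ⌊$45,167/3⌋ = $15,055 → take DB $27,133. Book value $27,134.
Year 3: DB = ⌊$27,134 × 200%/4⌋ = $13,567; SL = ⌊$18,034/2⌋ = $9,017 → take DB $13,567. Book value $13,567.
Year 4 (final): $13,567 − $9,100 = $4,467. Book value $9,100.

$54,266; $27,133; $13,567; $4,467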